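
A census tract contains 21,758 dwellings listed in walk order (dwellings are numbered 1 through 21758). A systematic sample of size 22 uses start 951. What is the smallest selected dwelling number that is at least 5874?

k = 21758/22 = 989
Steps past start: ⌈(5874 − 951)/989⌉ = ⌈4923/989⌉ = 5
Selected dwelling: 951 + 5×989 = 5896

5896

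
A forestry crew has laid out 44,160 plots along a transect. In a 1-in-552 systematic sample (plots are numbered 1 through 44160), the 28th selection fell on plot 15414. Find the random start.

k = 552
r = 15414 − (28−1)×552 = 15414 − 14904 = 510

510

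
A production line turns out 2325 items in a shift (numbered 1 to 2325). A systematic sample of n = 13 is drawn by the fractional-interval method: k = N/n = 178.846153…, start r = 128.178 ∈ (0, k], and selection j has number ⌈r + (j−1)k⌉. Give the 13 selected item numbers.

j=1: r + 0k = 128.178 → ⌈·⌉ = 129
j=2: r + 1k = 307.024153… → ⌈·⌉ = 308
j=3: r + 2k = 485.870307… → ⌈·⌉ = 486
j=4: r + 3k = 664.716461… → ⌈·⌉ = 665
j=5: r + 4k = 843.562615… → ⌈·⌉ = 844
j=6: r + 5k = 1022.408769… → ⌈·⌉ = 1023
j=7: r + 6k = 1201.254923… → ⌈·⌉ = 1202
j=8: r + 7k = 1380.101076… → ⌈·⌉ = 1381
j=9: r + 8k = 1558.947230… → ⌈·⌉ = 1559
j=10: r + 9k = 1737.793384… → ⌈·⌉ = 1738
j=11: r + 10k = 1916.639538… → ⌈·⌉ = 1917
j=12: r + 11k = 2095.485692… → ⌈·⌉ = 2096
j=13: r + 12k = 2274.331846… → ⌈·⌉ = 2275

129, 308, 486, 665, 844, 1023, 1202, 1381, 1559, 1738, 1917, 2096, 2275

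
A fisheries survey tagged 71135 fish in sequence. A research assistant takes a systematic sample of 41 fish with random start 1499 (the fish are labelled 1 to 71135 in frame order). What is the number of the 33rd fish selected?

k = 71135/41 = 1735
33rd selection = r + (33−1)·k = 1499 + 32×1735 = 1499 + 55520 = 57019

57019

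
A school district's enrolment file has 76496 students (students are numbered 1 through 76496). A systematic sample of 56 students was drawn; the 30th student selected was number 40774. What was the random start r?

1160

k = 76496/56 = 1366
r = 40774 − (30−1)×1366 = 40774 − 39614 = 1160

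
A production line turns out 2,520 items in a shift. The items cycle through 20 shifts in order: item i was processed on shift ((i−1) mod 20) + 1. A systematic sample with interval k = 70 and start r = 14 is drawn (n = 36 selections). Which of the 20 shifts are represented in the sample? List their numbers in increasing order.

Consecutive selections differ by k = 70, so their shift numbers differ by 70 mod 20 = 10.
gcd(70, 20) = 10, so the sample visits 20/10 = 2 distinct residues mod 20.
Start 14 is shift 14; the shifts hit are 4, 14.

4, 14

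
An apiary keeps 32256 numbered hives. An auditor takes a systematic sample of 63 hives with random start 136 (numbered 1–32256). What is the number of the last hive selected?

31880

k = 32256/63 = 512
63rd selection = r + (63−1)·k = 136 + 62×512 = 136 + 31744 = 31880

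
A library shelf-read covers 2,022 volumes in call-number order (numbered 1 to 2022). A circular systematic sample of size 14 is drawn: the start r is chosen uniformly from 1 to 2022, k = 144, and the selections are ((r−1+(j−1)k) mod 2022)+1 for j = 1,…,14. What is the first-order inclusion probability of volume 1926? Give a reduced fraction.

For each position j, as r ranges over 1…2022 the j-th selection hits every volume exactly once, so volume 1926 is selected for exactly 14 of the 2022 starts.
Inclusion probability = 14/2022 = 7/1011.

7/1011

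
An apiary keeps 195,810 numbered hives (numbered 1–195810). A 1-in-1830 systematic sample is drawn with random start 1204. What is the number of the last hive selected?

k = 1830
107th selection = r + (107−1)·k = 1204 + 106×1830 = 1204 + 193980 = 195184

195184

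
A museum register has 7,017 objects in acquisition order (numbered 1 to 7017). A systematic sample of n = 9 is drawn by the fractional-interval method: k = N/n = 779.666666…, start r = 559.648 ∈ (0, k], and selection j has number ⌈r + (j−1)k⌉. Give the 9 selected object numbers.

560, 1340, 2119, 2899, 3679, 4458, 5238, 6018, 6797

j=1: r + 0k = 559.648 → ⌈·⌉ = 560
j=2: r + 1k = 1339.314666… → ⌈·⌉ = 1340
j=3: r + 2k = 2118.981333… → ⌈·⌉ = 2119
j=4: r + 3k = 2898.648 → ⌈·⌉ = 2899
j=5: r + 4k = 3678.314666… → ⌈·⌉ = 3679
j=6: r + 5k = 4457.981333… → ⌈·⌉ = 4458
j=7: r + 6k = 5237.648 → ⌈·⌉ = 5238
j=8: r + 7k = 6017.314666… → ⌈·⌉ = 6018
j=9: r + 8k = 6796.981333… → ⌈·⌉ = 6797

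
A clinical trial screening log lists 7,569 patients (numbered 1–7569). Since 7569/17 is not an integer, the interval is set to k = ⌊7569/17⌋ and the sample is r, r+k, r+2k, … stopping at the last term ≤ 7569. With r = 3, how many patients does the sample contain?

18

k = ⌊7569/17⌋ = 445
Achieved size = ⌊(7569 − 3)/445⌋ + 1 = ⌊7566/445⌋ + 1 = 17 + 1 = 18
(last selection: 3 + 17×445 = 7568 ≤ 7569; next would be 8013 > 7569)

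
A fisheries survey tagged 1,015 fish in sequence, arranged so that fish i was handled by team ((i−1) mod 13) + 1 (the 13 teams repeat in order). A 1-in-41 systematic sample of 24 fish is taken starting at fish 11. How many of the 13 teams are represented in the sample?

13

Consecutive selections differ by k = 41, so their team numbers differ by 41 mod 13 = 2.
gcd(41, 13) = 1, so the sample visits 13/1 = 13 distinct residues mod 13.
Start 11 is team 11; the teams hit are 1, 2, 3, 4, 5, 6, 7, 8, 9, 10, 11, 12, 13.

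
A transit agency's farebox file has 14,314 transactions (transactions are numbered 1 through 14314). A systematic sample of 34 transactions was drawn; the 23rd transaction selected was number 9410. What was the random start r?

148

k = 14314/34 = 421
r = 9410 − (23−1)×421 = 9410 − 9262 = 148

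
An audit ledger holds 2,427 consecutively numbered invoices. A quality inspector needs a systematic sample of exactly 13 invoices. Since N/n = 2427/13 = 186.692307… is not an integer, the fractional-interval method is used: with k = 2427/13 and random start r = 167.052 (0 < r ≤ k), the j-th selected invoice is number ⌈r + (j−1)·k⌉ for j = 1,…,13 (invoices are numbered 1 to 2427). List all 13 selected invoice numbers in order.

j=1: r + 0k = 167.052 → ⌈·⌉ = 168
j=2: r + 1k = 353.744307… → ⌈·⌉ = 354
j=3: r + 2k = 540.436615… → ⌈·⌉ = 541
j=4: r + 3k = 727.128923… → ⌈·⌉ = 728
j=5: r + 4k = 913.821230… → ⌈·⌉ = 914
j=6: r + 5k = 1100.513538… → ⌈·⌉ = 1101
j=7: r + 6k = 1287.205846… → ⌈·⌉ = 1288
j=8: r + 7k = 1473.898153… → ⌈·⌉ = 1474
j=9: r + 8k = 1660.590461… → ⌈·⌉ = 1661
j=10: r + 9k = 1847.282769… → ⌈·⌉ = 1848
j=11: r + 10k = 2033.975076… → ⌈·⌉ = 2034
j=12: r + 11k = 2220.667384… → ⌈·⌉ = 2221
j=13: r + 12k = 2407.359692… → ⌈·⌉ = 2408

168, 354, 541, 728, 914, 1101, 1288, 1474, 1661, 1848, 2034, 2221, 2408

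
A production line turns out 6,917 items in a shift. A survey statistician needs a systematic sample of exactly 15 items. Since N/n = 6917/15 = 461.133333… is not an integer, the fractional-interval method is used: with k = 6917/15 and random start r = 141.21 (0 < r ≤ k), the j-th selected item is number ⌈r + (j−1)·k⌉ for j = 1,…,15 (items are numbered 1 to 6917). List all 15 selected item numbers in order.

j=1: r + 0k = 141.21 → ⌈·⌉ = 142
j=2: r + 1k = 602.343333… → ⌈·⌉ = 603
j=3: r + 2k = 1063.476666… → ⌈·⌉ = 1064
j=4: r + 3k = 1524.61 → ⌈·⌉ = 1525
j=5: r + 4k = 1985.743333… → ⌈·⌉ = 1986
j=6: r + 5k = 2446.876666… → ⌈·⌉ = 2447
j=7: r + 6k = 2908.01 → ⌈·⌉ = 2909
j=8: r + 7k = 3369.143333… → ⌈·⌉ = 3370
j=9: r + 8k = 3830.276666… → ⌈·⌉ = 3831
j=10: r + 9k = 4291.41 → ⌈·⌉ = 4292
j=11: r + 10k = 4752.543333… → ⌈·⌉ = 4753
j=12: r + 11k = 5213.676666… → ⌈·⌉ = 5214
j=13: r + 12k = 5674.81 → ⌈·⌉ = 5675
j=14: r + 13k = 6135.943333… → ⌈·⌉ = 6136
j=15: r + 14k = 6597.076666… → ⌈·⌉ = 6598

142, 603, 1064, 1525, 1986, 2447, 2909, 3370, 3831, 4292, 4753, 5214, 5675, 6136, 6598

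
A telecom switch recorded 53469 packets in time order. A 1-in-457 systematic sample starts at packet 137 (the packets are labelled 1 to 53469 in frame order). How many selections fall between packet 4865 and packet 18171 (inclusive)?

29

k = 457
First selection ≥ 4865: 137 + ⌈(4865−137)/457⌉·457 = 137 + 11×457 = 5164
Last selection ≤ 18171: 137 + ⌊(18171−137)/457⌋·457 = 137 + 39×457 = 17960
Count = 39 − 11 + 1 = 29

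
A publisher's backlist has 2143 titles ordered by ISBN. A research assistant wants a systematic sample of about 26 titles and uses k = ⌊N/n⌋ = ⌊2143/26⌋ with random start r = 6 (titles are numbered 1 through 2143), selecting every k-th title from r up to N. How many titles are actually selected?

27

k = ⌊2143/26⌋ = 82
Achieved size = ⌊(2143 − 6)/82⌋ + 1 = ⌊2137/82⌋ + 1 = 26 + 1 = 27
(last selection: 6 + 26×82 = 2138 ≤ 2143; next would be 2220 > 2143)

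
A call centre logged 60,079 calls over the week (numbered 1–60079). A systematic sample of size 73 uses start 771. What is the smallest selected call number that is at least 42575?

k = 60079/73 = 823
Steps past start: ⌈(42575 − 771)/823⌉ = ⌈41804/823⌉ = 51
Selected call: 771 + 51×823 = 42744

42744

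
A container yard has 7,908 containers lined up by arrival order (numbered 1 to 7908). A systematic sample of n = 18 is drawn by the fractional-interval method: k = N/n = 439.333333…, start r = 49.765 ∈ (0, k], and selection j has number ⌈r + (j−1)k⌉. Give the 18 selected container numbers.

j=1: r + 0k = 49.765 → ⌈·⌉ = 50
j=2: r + 1k = 489.098333… → ⌈·⌉ = 490
j=3: r + 2k = 928.431666… → ⌈·⌉ = 929
j=4: r + 3k = 1367.765 → ⌈·⌉ = 1368
j=5: r + 4k = 1807.098333… → ⌈·⌉ = 1808
j=6: r + 5k = 2246.431666… → ⌈·⌉ = 2247
j=7: r + 6k = 2685.765 → ⌈·⌉ = 2686
j=8: r + 7k = 3125.098333… → ⌈·⌉ = 3126
j=9: r + 8k = 3564.431666… → ⌈·⌉ = 3565
j=10: r + 9k = 4003.765 → ⌈·⌉ = 4004
j=11: r + 10k = 4443.098333… → ⌈·⌉ = 4444
j=12: r + 11k = 4882.431666… → ⌈·⌉ = 4883
j=13: r + 12k = 5321.765 → ⌈·⌉ = 5322
j=14: r + 13k = 5761.098333… → ⌈·⌉ = 5762
j=15: r + 14k = 6200.431666… → ⌈·⌉ = 6201
j=16: r + 15k = 6639.765 → ⌈·⌉ = 6640
j=17: r + 16k = 7079.098333… → ⌈·⌉ = 7080
j=18: r + 17k = 7518.431666… → ⌈·⌉ = 7519

50, 490, 929, 1368, 1808, 2247, 2686, 3126, 3565, 4004, 4444, 4883, 5322, 5762, 6201, 6640, 7080, 7519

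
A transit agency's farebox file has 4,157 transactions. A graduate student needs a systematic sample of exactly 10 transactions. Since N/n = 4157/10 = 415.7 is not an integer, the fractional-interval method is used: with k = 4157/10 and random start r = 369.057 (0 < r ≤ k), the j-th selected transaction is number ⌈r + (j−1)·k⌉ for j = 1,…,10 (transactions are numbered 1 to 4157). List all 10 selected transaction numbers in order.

j=1: r + 0k = 369.057 → ⌈·⌉ = 370
j=2: r + 1k = 784.757 → ⌈·⌉ = 785
j=3: r + 2k = 1200.457 → ⌈·⌉ = 1201
j=4: r + 3k = 1616.157 → ⌈·⌉ = 1617
j=5: r + 4k = 2031.857 → ⌈·⌉ = 2032
j=6: r + 5k = 2447.557 → ⌈·⌉ = 2448
j=7: r + 6k = 2863.257 → ⌈·⌉ = 2864
j=8: r + 7k = 3278.957 → ⌈·⌉ = 3279
j=9: r + 8k = 3694.657 → ⌈·⌉ = 3695
j=10: r + 9k = 4110.357 → ⌈·⌉ = 4111

370, 785, 1201, 1617, 2032, 2448, 2864, 3279, 3695, 4111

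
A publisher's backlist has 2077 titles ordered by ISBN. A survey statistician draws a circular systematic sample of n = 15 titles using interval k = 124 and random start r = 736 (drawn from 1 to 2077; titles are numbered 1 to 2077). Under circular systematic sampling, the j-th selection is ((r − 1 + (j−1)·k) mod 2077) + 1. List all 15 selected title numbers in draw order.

736, 860, 984, 1108, 1232, 1356, 1480, 1604, 1728, 1852, 1976, 23, 147, 271, 395

Selection 1: 736
Selection 2: 736 + 124 = 860
Selection 3: 860 + 124 = 984
Selection 4: 984 + 124 = 1108
Selection 5: 1108 + 124 = 1232
Selection 6: 1232 + 124 = 1356
Selection 7: 1356 + 124 = 1480
Selection 8: 1480 + 124 = 1604
Selection 9: 1604 + 124 = 1728
Selection 10: 1728 + 124 = 1852
Selection 11: 1852 + 124 = 1976
Selection 12: 1976 + 124 = 2100 → 2100 − 2077 = 23
Selection 13: 23 + 124 = 147
Selection 14: 147 + 124 = 271
Selection 15: 271 + 124 = 395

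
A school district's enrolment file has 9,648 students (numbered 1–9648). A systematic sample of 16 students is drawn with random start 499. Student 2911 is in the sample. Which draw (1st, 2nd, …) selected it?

5

k = 9648/16 = 603
position = (2911 − 499)/603 + 1 = 2412/603 + 1 = 4 + 1 = 5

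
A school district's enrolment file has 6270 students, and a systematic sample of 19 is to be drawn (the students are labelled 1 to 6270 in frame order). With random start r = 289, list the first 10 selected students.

289, 619, 949, 1279, 1609, 1939, 2269, 2599, 2929, 3259

k = N/n = 6270/19 = 330
student 1: 289
student 2: 289 + 330 = 619
student 3: 619 + 330 = 949
student 4: 949 + 330 = 1279
student 5: 1279 + 330 = 1609
student 6: 1609 + 330 = 1939
student 7: 1939 + 330 = 2269
student 8: 2269 + 330 = 2599
student 9: 2599 + 330 = 2929
student 10: 2929 + 330 = 3259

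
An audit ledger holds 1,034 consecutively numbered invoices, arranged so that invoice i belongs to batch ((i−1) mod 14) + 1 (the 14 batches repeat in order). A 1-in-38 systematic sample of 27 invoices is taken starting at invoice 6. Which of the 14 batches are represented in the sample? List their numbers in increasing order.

2, 4, 6, 8, 10, 12, 14

Consecutive selections differ by k = 38, so their batch numbers differ by 38 mod 14 = 10.
gcd(38, 14) = 2, so the sample visits 14/2 = 7 distinct residues mod 14.
Start 6 is batch 6; the batches hit are 2, 4, 6, 8, 10, 12, 14.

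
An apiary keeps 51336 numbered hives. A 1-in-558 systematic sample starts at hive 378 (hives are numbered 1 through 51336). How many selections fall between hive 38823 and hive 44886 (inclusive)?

11

k = 558
First selection ≥ 38823: 378 + ⌈(38823−378)/558⌉·558 = 378 + 69×558 = 38880
Last selection ≤ 44886: 378 + ⌊(44886−378)/558⌋·558 = 378 + 79×558 = 44460
Count = 79 − 69 + 1 = 11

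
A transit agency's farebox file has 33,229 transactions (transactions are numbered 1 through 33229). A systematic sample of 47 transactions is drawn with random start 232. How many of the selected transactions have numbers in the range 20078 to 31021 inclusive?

k = 33229/47 = 707
First selection ≥ 20078: 232 + ⌈(20078−232)/707⌉·707 = 232 + 29×707 = 20735
Last selection ≤ 31021: 232 + ⌊(31021−232)/707⌋·707 = 232 + 43×707 = 30633
Count = 43 − 29 + 1 = 15

15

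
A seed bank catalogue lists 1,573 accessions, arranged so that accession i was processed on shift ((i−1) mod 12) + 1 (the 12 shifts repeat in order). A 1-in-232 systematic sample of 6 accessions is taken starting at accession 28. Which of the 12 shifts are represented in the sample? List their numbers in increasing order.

4, 8, 12

Consecutive selections differ by k = 232, so their shift numbers differ by 232 mod 12 = 4.
gcd(232, 12) = 4, so the sample visits 12/4 = 3 distinct residues mod 12.
Start 28 is shift 4; the shifts hit are 4, 8, 12.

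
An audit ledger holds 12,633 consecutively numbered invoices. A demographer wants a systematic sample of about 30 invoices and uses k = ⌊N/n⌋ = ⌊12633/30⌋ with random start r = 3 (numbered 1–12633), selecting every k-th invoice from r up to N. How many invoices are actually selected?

k = ⌊12633/30⌋ = 421
Achieved size = ⌊(12633 − 3)/421⌋ + 1 = ⌊12630/421⌋ + 1 = 30 + 1 = 31
(last selection: 3 + 30×421 = 12633 ≤ 12633; next would be 13054 > 12633)

31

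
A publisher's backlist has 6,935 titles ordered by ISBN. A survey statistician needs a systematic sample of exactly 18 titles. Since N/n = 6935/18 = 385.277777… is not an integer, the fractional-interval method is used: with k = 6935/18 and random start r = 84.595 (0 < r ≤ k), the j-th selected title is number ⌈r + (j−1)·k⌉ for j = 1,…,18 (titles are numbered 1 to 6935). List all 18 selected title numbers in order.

j=1: r + 0k = 84.595 → ⌈·⌉ = 85
j=2: r + 1k = 469.872777… → ⌈·⌉ = 470
j=3: r + 2k = 855.150555… → ⌈·⌉ = 856
j=4: r + 3k = 1240.428333… → ⌈·⌉ = 1241
j=5: r + 4k = 1625.706111… → ⌈·⌉ = 1626
j=6: r + 5k = 2010.983888… → ⌈·⌉ = 2011
j=7: r + 6k = 2396.261666… → ⌈·⌉ = 2397
j=8: r + 7k = 2781.539444… → ⌈·⌉ = 2782
j=9: r + 8k = 3166.817222… → ⌈·⌉ = 3167
j=10: r + 9k = 3552.095 → ⌈·⌉ = 3553
j=11: r + 10k = 3937.372777… → ⌈·⌉ = 3938
j=12: r + 11k = 4322.650555… → ⌈·⌉ = 4323
j=13: r + 12k = 4707.928333… → ⌈·⌉ = 4708
j=14: r + 13k = 5093.206111… → ⌈·⌉ = 5094
j=15: r + 14k = 5478.483888… → ⌈·⌉ = 5479
j=16: r + 15k = 5863.761666… → ⌈·⌉ = 5864
j=17: r + 16k = 6249.039444… → ⌈·⌉ = 6250
j=18: r + 17k = 6634.317222… → ⌈·⌉ = 6635

85, 470, 856, 1241, 1626, 2011, 2397, 2782, 3167, 3553, 3938, 4323, 4708, 5094, 5479, 5864, 6250, 6635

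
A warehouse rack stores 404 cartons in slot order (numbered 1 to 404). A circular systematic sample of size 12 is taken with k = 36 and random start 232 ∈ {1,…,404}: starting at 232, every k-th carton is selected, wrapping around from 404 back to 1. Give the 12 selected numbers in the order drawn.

232, 268, 304, 340, 376, 8, 44, 80, 116, 152, 188, 224

Selection 1: 232
Selection 2: 232 + 36 = 268
Selection 3: 268 + 36 = 304
Selection 4: 304 + 36 = 340
Selection 5: 340 + 36 = 376
Selection 6: 376 + 36 = 412 → 412 − 404 = 8
Selection 7: 8 + 36 = 44
Selection 8: 44 + 36 = 80
Selection 9: 80 + 36 = 116
Selection 10: 116 + 36 = 152
Selection 11: 152 + 36 = 188
Selection 12: 188 + 36 = 224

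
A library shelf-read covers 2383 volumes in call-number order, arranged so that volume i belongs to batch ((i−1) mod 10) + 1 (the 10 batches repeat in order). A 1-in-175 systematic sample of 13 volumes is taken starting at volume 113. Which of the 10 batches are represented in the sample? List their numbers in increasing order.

3, 8

Consecutive selections differ by k = 175, so their batch numbers differ by 175 mod 10 = 5.
gcd(175, 10) = 5, so the sample visits 10/5 = 2 distinct residues mod 10.
Start 113 is batch 3; the batches hit are 3, 8.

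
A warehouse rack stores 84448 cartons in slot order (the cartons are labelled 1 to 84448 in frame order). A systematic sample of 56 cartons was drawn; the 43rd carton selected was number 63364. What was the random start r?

28

k = 84448/56 = 1508
r = 63364 − (43−1)×1508 = 63364 − 63336 = 28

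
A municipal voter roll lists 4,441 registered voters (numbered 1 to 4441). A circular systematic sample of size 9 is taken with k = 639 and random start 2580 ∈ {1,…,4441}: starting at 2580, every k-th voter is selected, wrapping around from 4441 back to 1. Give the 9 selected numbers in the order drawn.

Selection 1: 2580
Selection 2: 2580 + 639 = 3219
Selection 3: 3219 + 639 = 3858
Selection 4: 3858 + 639 = 4497 → 4497 − 4441 = 56
Selection 5: 56 + 639 = 695
Selection 6: 695 + 639 = 1334
Selection 7: 1334 + 639 = 1973
Selection 8: 1973 + 639 = 2612
Selection 9: 2612 + 639 = 3251

2580, 3219, 3858, 56, 695, 1334, 1973, 2612, 3251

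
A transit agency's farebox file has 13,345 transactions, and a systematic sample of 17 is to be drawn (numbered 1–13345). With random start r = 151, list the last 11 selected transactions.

k = N/n = 13345/17 = 785
7th selection = 151 + 6×785 = 4861
8th: 4861 + 785 = 5646
9th: 5646 + 785 = 6431
10th: 6431 + 785 = 7216
11th: 7216 + 785 = 8001
12th: 8001 + 785 = 8786
13th: 8786 + 785 = 9571
14th: 9571 + 785 = 10356
15th: 10356 + 785 = 11141
16th: 11141 + 785 = 11926
17th: 11926 + 785 = 12711

4861, 5646, 6431, 7216, 8001, 8786, 9571, 10356, 11141, 11926, 12711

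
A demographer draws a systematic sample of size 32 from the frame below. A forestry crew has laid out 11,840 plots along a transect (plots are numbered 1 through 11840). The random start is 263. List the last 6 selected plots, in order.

9883, 10253, 10623, 10993, 11363, 11733

k = N/n = 11840/32 = 370
27th selection = 263 + 26×370 = 9883
28th: 9883 + 370 = 10253
29th: 10253 + 370 = 10623
30th: 10623 + 370 = 10993
31st: 10993 + 370 = 11363
32nd: 11363 + 370 = 11733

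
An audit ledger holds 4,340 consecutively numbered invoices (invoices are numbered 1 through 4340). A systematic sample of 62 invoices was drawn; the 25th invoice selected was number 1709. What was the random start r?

29

k = 4340/62 = 70
r = 1709 − (25−1)×70 = 1709 − 1680 = 29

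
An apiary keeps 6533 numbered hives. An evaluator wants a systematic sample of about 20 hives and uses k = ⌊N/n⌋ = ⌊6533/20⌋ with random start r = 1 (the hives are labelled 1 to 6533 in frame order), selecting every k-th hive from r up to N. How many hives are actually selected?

21

k = ⌊6533/20⌋ = 326
Achieved size = ⌊(6533 − 1)/326⌋ + 1 = ⌊6532/326⌋ + 1 = 20 + 1 = 21
(last selection: 1 + 20×326 = 6521 ≤ 6533; next would be 6847 > 6533)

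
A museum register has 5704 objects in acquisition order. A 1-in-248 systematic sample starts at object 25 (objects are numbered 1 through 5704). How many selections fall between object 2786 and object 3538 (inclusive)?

k = 248
First selection ≥ 2786: 25 + ⌈(2786−25)/248⌉·248 = 25 + 12×248 = 3001
Last selection ≤ 3538: 25 + ⌊(3538−25)/248⌋·248 = 25 + 14×248 = 3497
Count = 14 − 12 + 1 = 3

3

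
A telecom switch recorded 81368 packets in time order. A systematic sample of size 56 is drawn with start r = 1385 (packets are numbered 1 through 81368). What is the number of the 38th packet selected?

k = 81368/56 = 1453
38th selection = r + (38−1)·k = 1385 + 37×1453 = 1385 + 53761 = 55146

55146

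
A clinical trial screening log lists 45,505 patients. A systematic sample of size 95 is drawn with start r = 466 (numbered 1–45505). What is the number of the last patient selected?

k = 45505/95 = 479
95th selection = r + (95−1)·k = 466 + 94×479 = 466 + 45026 = 45492

45492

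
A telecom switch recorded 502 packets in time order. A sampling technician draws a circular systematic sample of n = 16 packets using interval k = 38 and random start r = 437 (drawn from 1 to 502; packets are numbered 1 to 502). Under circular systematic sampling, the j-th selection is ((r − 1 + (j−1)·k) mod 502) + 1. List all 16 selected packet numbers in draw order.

Selection 1: 437
Selection 2: 437 + 38 = 475
Selection 3: 475 + 38 = 513 → 513 − 502 = 11
Selection 4: 11 + 38 = 49
Selection 5: 49 + 38 = 87
Selection 6: 87 + 38 = 125
Selection 7: 125 + 38 = 163
Selection 8: 163 + 38 = 201
Selection 9: 201 + 38 = 239
Selection 10: 239 + 38 = 277
Selection 11: 277 + 38 = 315
Selection 12: 315 + 38 = 353
Selection 13: 353 + 38 = 391
Selection 14: 391 + 38 = 429
Selection 15: 429 + 38 = 467
Selection 16: 467 + 38 = 505 → 505 − 502 = 3

437, 475, 11, 49, 87, 125, 163, 201, 239, 277, 315, 353, 391, 429, 467, 3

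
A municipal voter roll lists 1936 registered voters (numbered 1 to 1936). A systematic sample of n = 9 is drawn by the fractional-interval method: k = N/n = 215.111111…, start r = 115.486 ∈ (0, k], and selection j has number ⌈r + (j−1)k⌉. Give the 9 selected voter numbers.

j=1: r + 0k = 115.486 → ⌈·⌉ = 116
j=2: r + 1k = 330.597111… → ⌈·⌉ = 331
j=3: r + 2k = 545.708222… → ⌈·⌉ = 546
j=4: r + 3k = 760.819333… → ⌈·⌉ = 761
j=5: r + 4k = 975.930444… → ⌈·⌉ = 976
j=6: r + 5k = 1191.041555… → ⌈·⌉ = 1192
j=7: r + 6k = 1406.152666… → ⌈·⌉ = 1407
j=8: r + 7k = 1621.263777… → ⌈·⌉ = 1622
j=9: r + 8k = 1836.374888… → ⌈·⌉ = 1837

116, 331, 546, 761, 976, 1192, 1407, 1622, 1837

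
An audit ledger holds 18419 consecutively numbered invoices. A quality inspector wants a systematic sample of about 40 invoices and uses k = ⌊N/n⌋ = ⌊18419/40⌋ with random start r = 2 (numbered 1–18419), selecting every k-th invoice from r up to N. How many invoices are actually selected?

k = ⌊18419/40⌋ = 460
Achieved size = ⌊(18419 − 2)/460⌋ + 1 = ⌊18417/460⌋ + 1 = 40 + 1 = 41
(last selection: 2 + 40×460 = 18402 ≤ 18419; next would be 18862 > 18419)

41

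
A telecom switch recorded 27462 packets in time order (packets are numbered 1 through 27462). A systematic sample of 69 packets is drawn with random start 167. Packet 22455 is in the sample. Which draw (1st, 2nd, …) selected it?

k = 27462/69 = 398
position = (22455 − 167)/398 + 1 = 22288/398 + 1 = 56 + 1 = 57

57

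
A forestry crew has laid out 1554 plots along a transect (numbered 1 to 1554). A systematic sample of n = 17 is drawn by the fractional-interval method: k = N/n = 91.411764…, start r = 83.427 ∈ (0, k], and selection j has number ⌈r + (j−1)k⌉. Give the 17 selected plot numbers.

84, 175, 267, 358, 450, 541, 632, 724, 815, 907, 998, 1089, 1181, 1272, 1364, 1455, 1547

j=1: r + 0k = 83.427 → ⌈·⌉ = 84
j=2: r + 1k = 174.838764… → ⌈·⌉ = 175
j=3: r + 2k = 266.250529… → ⌈·⌉ = 267
j=4: r + 3k = 357.662294… → ⌈·⌉ = 358
j=5: r + 4k = 449.074058… → ⌈·⌉ = 450
j=6: r + 5k = 540.485823… → ⌈·⌉ = 541
j=7: r + 6k = 631.897588… → ⌈·⌉ = 632
j=8: r + 7k = 723.309352… → ⌈·⌉ = 724
j=9: r + 8k = 814.721117… → ⌈·⌉ = 815
j=10: r + 9k = 906.132882… → ⌈·⌉ = 907
j=11: r + 10k = 997.544647… → ⌈·⌉ = 998
j=12: r + 11k = 1088.956411… → ⌈·⌉ = 1089
j=13: r + 12k = 1180.368176… → ⌈·⌉ = 1181
j=14: r + 13k = 1271.779941… → ⌈·⌉ = 1272
j=15: r + 14k = 1363.191705… → ⌈·⌉ = 1364
j=16: r + 15k = 1454.603470… → ⌈·⌉ = 1455
j=17: r + 16k = 1546.015235… → ⌈·⌉ = 1547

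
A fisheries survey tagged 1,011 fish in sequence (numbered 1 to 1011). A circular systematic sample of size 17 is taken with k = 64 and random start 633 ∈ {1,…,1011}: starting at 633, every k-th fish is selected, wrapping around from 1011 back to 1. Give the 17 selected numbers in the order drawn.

Selection 1: 633
Selection 2: 633 + 64 = 697
Selection 3: 697 + 64 = 761
Selection 4: 761 + 64 = 825
Selection 5: 825 + 64 = 889
Selection 6: 889 + 64 = 953
Selection 7: 953 + 64 = 1017 → 1017 − 1011 = 6
Selection 8: 6 + 64 = 70
Selection 9: 70 + 64 = 134
Selection 10: 134 + 64 = 198
Selection 11: 198 + 64 = 262
Selection 12: 262 + 64 = 326
Selection 13: 326 + 64 = 390
Selection 14: 390 + 64 = 454
Selection 15: 454 + 64 = 518
Selection 16: 518 + 64 = 582
Selection 17: 582 + 64 = 646

633, 697, 761, 825, 889, 953, 6, 70, 134, 198, 262, 326, 390, 454, 518, 582, 646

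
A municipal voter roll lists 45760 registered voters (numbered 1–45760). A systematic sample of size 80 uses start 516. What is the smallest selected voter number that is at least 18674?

k = 45760/80 = 572
Steps past start: ⌈(18674 − 516)/572⌉ = ⌈18158/572⌉ = 32
Selected voter: 516 + 32×572 = 18820

18820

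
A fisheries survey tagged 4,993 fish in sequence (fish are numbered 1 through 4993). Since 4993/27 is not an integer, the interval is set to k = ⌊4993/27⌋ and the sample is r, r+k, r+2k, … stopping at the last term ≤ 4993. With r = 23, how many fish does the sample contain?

28

k = ⌊4993/27⌋ = 184
Achieved size = ⌊(4993 − 23)/184⌋ + 1 = ⌊4970/184⌋ + 1 = 27 + 1 = 28
(last selection: 23 + 27×184 = 4991 ≤ 4993; next would be 5175 > 4993)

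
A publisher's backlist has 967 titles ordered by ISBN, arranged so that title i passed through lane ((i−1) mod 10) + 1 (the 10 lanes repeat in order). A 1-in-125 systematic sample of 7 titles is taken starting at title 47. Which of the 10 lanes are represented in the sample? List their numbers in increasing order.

Consecutive selections differ by k = 125, so their lane numbers differ by 125 mod 10 = 5.
gcd(125, 10) = 5, so the sample visits 10/5 = 2 distinct residues mod 10.
Start 47 is lane 7; the lanes hit are 2, 7.

2, 7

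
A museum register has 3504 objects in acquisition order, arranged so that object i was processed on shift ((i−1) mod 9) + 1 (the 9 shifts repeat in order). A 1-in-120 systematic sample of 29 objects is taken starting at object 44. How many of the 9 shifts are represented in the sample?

Consecutive selections differ by k = 120, so their shift numbers differ by 120 mod 9 = 3.
gcd(120, 9) = 3, so the sample visits 9/3 = 3 distinct residues mod 9.
Start 44 is shift 8; the shifts hit are 2, 5, 8.

3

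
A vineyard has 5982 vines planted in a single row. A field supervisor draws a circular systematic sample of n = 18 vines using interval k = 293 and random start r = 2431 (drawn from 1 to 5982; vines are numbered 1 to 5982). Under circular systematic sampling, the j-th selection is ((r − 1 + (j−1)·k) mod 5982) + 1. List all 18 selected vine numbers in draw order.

2431, 2724, 3017, 3310, 3603, 3896, 4189, 4482, 4775, 5068, 5361, 5654, 5947, 258, 551, 844, 1137, 1430

Selection 1: 2431
Selection 2: 2431 + 293 = 2724
Selection 3: 2724 + 293 = 3017
Selection 4: 3017 + 293 = 3310
Selection 5: 3310 + 293 = 3603
Selection 6: 3603 + 293 = 3896
Selection 7: 3896 + 293 = 4189
Selection 8: 4189 + 293 = 4482
Selection 9: 4482 + 293 = 4775
Selection 10: 4775 + 293 = 5068
Selection 11: 5068 + 293 = 5361
Selection 12: 5361 + 293 = 5654
Selection 13: 5654 + 293 = 5947
Selection 14: 5947 + 293 = 6240 → 6240 − 5982 = 258
Selection 15: 258 + 293 = 551
Selection 16: 551 + 293 = 844
Selection 17: 844 + 293 = 1137
Selection 18: 1137 + 293 = 1430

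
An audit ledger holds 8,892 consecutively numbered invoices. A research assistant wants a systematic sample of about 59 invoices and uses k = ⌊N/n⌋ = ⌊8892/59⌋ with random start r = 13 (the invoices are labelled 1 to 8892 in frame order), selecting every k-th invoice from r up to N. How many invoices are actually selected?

k = ⌊8892/59⌋ = 150
Achieved size = ⌊(8892 − 13)/150⌋ + 1 = ⌊8879/150⌋ + 1 = 59 + 1 = 60
(last selection: 13 + 59×150 = 8863 ≤ 8892; next would be 9013 > 8892)

60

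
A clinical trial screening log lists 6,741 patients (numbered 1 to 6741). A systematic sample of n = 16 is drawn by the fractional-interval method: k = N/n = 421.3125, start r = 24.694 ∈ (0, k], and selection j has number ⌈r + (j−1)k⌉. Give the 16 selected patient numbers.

25, 447, 868, 1289, 1710, 2132, 2553, 2974, 3396, 3817, 4238, 4660, 5081, 5502, 5924, 6345

j=1: r + 0k = 24.694 → ⌈·⌉ = 25
j=2: r + 1k = 446.0065 → ⌈·⌉ = 447
j=3: r + 2k = 867.319 → ⌈·⌉ = 868
j=4: r + 3k = 1288.6315 → ⌈·⌉ = 1289
j=5: r + 4k = 1709.944 → ⌈·⌉ = 1710
j=6: r + 5k = 2131.2565 → ⌈·⌉ = 2132
j=7: r + 6k = 2552.569 → ⌈·⌉ = 2553
j=8: r + 7k = 2973.8815 → ⌈·⌉ = 2974
j=9: r + 8k = 3395.194 → ⌈·⌉ = 3396
j=10: r + 9k = 3816.5065 → ⌈·⌉ = 3817
j=11: r + 10k = 4237.819 → ⌈·⌉ = 4238
j=12: r + 11k = 4659.1315 → ⌈·⌉ = 4660
j=13: r + 12k = 5080.444 → ⌈·⌉ = 5081
j=14: r + 13k = 5501.7565 → ⌈·⌉ = 5502
j=15: r + 14k = 5923.069 → ⌈·⌉ = 5924
j=16: r + 15k = 6344.3815 → ⌈·⌉ = 6345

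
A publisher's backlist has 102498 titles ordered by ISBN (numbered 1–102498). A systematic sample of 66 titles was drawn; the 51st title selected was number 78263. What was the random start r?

k = 102498/66 = 1553
r = 78263 − (51−1)×1553 = 78263 − 77650 = 613

613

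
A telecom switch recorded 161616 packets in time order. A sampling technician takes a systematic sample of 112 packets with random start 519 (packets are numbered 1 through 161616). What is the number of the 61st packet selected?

87099

k = 161616/112 = 1443
61st selection = r + (61−1)·k = 519 + 60×1443 = 519 + 86580 = 87099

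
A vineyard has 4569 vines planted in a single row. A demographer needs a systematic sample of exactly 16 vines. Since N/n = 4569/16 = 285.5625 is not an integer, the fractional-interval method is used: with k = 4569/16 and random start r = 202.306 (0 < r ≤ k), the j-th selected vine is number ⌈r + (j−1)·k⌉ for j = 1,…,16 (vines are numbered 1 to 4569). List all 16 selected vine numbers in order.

203, 488, 774, 1059, 1345, 1631, 1916, 2202, 2487, 2773, 3058, 3344, 3630, 3915, 4201, 4486

j=1: r + 0k = 202.306 → ⌈·⌉ = 203
j=2: r + 1k = 487.8685 → ⌈·⌉ = 488
j=3: r + 2k = 773.431 → ⌈·⌉ = 774
j=4: r + 3k = 1058.9935 → ⌈·⌉ = 1059
j=5: r + 4k = 1344.556 → ⌈·⌉ = 1345
j=6: r + 5k = 1630.1185 → ⌈·⌉ = 1631
j=7: r + 6k = 1915.681 → ⌈·⌉ = 1916
j=8: r + 7k = 2201.2435 → ⌈·⌉ = 2202
j=9: r + 8k = 2486.806 → ⌈·⌉ = 2487
j=10: r + 9k = 2772.3685 → ⌈·⌉ = 2773
j=11: r + 10k = 3057.931 → ⌈·⌉ = 3058
j=12: r + 11k = 3343.4935 → ⌈·⌉ = 3344
j=13: r + 12k = 3629.056 → ⌈·⌉ = 3630
j=14: r + 13k = 3914.6185 → ⌈·⌉ = 3915
j=15: r + 14k = 4200.181 → ⌈·⌉ = 4201
j=16: r + 15k = 4485.7435 → ⌈·⌉ = 4486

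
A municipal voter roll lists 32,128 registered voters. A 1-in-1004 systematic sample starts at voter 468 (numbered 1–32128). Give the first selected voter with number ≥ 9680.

k = 1004
Steps past start: ⌈(9680 − 468)/1004⌉ = ⌈9212/1004⌉ = 10
Selected voter: 468 + 10×1004 = 10508

10508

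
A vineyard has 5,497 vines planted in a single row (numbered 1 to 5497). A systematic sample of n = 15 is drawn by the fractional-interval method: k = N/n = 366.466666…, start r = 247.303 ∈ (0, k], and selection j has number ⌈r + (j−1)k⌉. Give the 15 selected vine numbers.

j=1: r + 0k = 247.303 → ⌈·⌉ = 248
j=2: r + 1k = 613.769666… → ⌈·⌉ = 614
j=3: r + 2k = 980.236333… → ⌈·⌉ = 981
j=4: r + 3k = 1346.703 → ⌈·⌉ = 1347
j=5: r + 4k = 1713.169666… → ⌈·⌉ = 1714
j=6: r + 5k = 2079.636333… → ⌈·⌉ = 2080
j=7: r + 6k = 2446.103 → ⌈·⌉ = 2447
j=8: r + 7k = 2812.569666… → ⌈·⌉ = 2813
j=9: r + 8k = 3179.036333… → ⌈·⌉ = 3180
j=10: r + 9k = 3545.503 → ⌈·⌉ = 3546
j=11: r + 10k = 3911.969666… → ⌈·⌉ = 3912
j=12: r + 11k = 4278.436333… → ⌈·⌉ = 4279
j=13: r + 12k = 4644.903 → ⌈·⌉ = 4645
j=14: r + 13k = 5011.369666… → ⌈·⌉ = 5012
j=15: r + 14k = 5377.836333… → ⌈·⌉ = 5378

248, 614, 981, 1347, 1714, 2080, 2447, 2813, 3180, 3546, 3912, 4279, 4645, 5012, 5378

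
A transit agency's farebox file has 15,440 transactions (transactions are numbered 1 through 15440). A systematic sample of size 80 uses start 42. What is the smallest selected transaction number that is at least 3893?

3902

k = 15440/80 = 193
Steps past start: ⌈(3893 − 42)/193⌉ = ⌈3851/193⌉ = 20
Selected transaction: 42 + 20×193 = 3902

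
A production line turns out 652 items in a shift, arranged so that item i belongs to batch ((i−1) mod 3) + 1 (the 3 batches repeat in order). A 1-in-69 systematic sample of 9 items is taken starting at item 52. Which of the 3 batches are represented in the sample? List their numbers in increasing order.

1

Consecutive selections differ by k = 69, so their batch numbers differ by 69 mod 3 = 0.
gcd(69, 3) = 3, so the sample visits 3/3 = 1 distinct residues mod 3.
Start 52 is batch 1; the batches hit are 1.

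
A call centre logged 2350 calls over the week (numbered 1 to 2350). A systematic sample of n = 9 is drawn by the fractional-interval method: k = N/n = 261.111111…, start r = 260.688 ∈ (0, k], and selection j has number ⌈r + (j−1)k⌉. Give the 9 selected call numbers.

j=1: r + 0k = 260.688 → ⌈·⌉ = 261
j=2: r + 1k = 521.799111… → ⌈·⌉ = 522
j=3: r + 2k = 782.910222… → ⌈·⌉ = 783
j=4: r + 3k = 1044.021333… → ⌈·⌉ = 1045
j=5: r + 4k = 1305.132444… → ⌈·⌉ = 1306
j=6: r + 5k = 1566.243555… → ⌈·⌉ = 1567
j=7: r + 6k = 1827.354666… → ⌈·⌉ = 1828
j=8: r + 7k = 2088.465777… → ⌈·⌉ = 2089
j=9: r + 8k = 2349.576888… → ⌈·⌉ = 2350

261, 522, 783, 1045, 1306, 1567, 1828, 2089, 2350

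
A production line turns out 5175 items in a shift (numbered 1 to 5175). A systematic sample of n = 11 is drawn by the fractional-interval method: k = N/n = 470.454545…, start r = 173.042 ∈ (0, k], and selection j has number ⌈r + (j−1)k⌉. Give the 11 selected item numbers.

j=1: r + 0k = 173.042 → ⌈·⌉ = 174
j=2: r + 1k = 643.496545… → ⌈·⌉ = 644
j=3: r + 2k = 1113.951090… → ⌈·⌉ = 1114
j=4: r + 3k = 1584.405636… → ⌈·⌉ = 1585
j=5: r + 4k = 2054.860181… → ⌈·⌉ = 2055
j=6: r + 5k = 2525.314727… → ⌈·⌉ = 2526
j=7: r + 6k = 2995.769272… → ⌈·⌉ = 2996
j=8: r + 7k = 3466.223818… → ⌈·⌉ = 3467
j=9: r + 8k = 3936.678363… → ⌈·⌉ = 3937
j=10: r + 9k = 4407.132909… → ⌈·⌉ = 4408
j=11: r + 10k = 4877.587454… → ⌈·⌉ = 4878

174, 644, 1114, 1585, 2055, 2526, 2996, 3467, 3937, 4408, 4878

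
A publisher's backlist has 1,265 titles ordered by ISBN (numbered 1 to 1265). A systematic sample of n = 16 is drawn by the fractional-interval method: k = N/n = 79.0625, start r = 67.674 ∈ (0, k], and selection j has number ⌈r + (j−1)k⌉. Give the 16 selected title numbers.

j=1: r + 0k = 67.674 → ⌈·⌉ = 68
j=2: r + 1k = 146.7365 → ⌈·⌉ = 147
j=3: r + 2k = 225.799 → ⌈·⌉ = 226
j=4: r + 3k = 304.8615 → ⌈·⌉ = 305
j=5: r + 4k = 383.924 → ⌈·⌉ = 384
j=6: r + 5k = 462.9865 → ⌈·⌉ = 463
j=7: r + 6k = 542.049 → ⌈·⌉ = 543
j=8: r + 7k = 621.1115 → ⌈·⌉ = 622
j=9: r + 8k = 700.174 → ⌈·⌉ = 701
j=10: r + 9k = 779.2365 → ⌈·⌉ = 780
j=11: r + 10k = 858.299 → ⌈·⌉ = 859
j=12: r + 11k = 937.3615 → ⌈·⌉ = 938
j=13: r + 12k = 1016.424 → ⌈·⌉ = 1017
j=14: r + 13k = 1095.4865 → ⌈·⌉ = 1096
j=15: r + 14k = 1174.549 → ⌈·⌉ = 1175
j=16: r + 15k = 1253.6115 → ⌈·⌉ = 1254

68, 147, 226, 305, 384, 463, 543, 622, 701, 780, 859, 938, 1017, 1096, 1175, 1254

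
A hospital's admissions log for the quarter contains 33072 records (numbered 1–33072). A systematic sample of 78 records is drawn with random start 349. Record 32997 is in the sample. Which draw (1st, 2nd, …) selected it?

78

k = 33072/78 = 424
position = (32997 − 349)/424 + 1 = 32648/424 + 1 = 77 + 1 = 78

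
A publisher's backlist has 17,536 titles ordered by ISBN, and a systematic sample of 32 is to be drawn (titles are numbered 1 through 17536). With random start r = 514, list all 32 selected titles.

514, 1062, 1610, 2158, 2706, 3254, 3802, 4350, 4898, 5446, 5994, 6542, 7090, 7638, 8186, 8734, 9282, 9830, 10378, 10926, 11474, 12022, 12570, 13118, 13666, 14214, 14762, 15310, 15858, 16406, 16954, 17502

k = N/n = 17536/32 = 548
title 1: 514
title 2: 514 + 548 = 1062
title 3: 1062 + 548 = 1610
title 4: 1610 + 548 = 2158
title 5: 2158 + 548 = 2706
title 6: 2706 + 548 = 3254
title 7: 3254 + 548 = 3802
title 8: 3802 + 548 = 4350
title 9: 4350 + 548 = 4898
title 10: 4898 + 548 = 5446
title 11: 5446 + 548 = 5994
title 12: 5994 + 548 = 6542
title 13: 6542 + 548 = 7090
title 14: 7090 + 548 = 7638
title 15: 7638 + 548 = 8186
title 16: 8186 + 548 = 8734
title 17: 8734 + 548 = 9282
title 18: 9282 + 548 = 9830
title 19: 9830 + 548 = 10378
title 20: 10378 + 548 = 10926
title 21: 10926 + 548 = 11474
title 22: 11474 + 548 = 12022
title 23: 12022 + 548 = 12570
title 24: 12570 + 548 = 13118
title 25: 13118 + 548 = 13666
title 26: 13666 + 548 = 14214
title 27: 14214 + 548 = 14762
title 28: 14762 + 548 = 15310
title 29: 15310 + 548 = 15858
title 30: 15858 + 548 = 16406
title 31: 16406 + 548 = 16954
title 32: 16954 + 548 = 17502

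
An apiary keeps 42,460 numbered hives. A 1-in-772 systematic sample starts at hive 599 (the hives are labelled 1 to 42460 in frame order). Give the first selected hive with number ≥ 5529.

6003

k = 772
Steps past start: ⌈(5529 − 599)/772⌉ = ⌈4930/772⌉ = 7
Selected hive: 599 + 7×772 = 6003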